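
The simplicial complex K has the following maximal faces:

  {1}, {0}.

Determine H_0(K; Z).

Fix the vertex order 0 < 1 and write every simplex with vertices in increasing order. Then dim K = 0 and the simplices of K are:

  0-simplices (2): [0], [1]

Hence C_0 ≅ Z^2.

Now H_k = ker ∂_k / im ∂_{k+1}, so:

  H_0: rank C_0 − rank ∂_1 = 2 − 0 = 2, and there is no ∂_1, so H_0 ≅ Z^2.

H_0 = Z^2.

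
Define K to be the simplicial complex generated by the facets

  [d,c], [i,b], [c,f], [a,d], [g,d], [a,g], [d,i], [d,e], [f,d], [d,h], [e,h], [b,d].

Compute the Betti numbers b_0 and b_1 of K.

b_0 = 1, b_1 = 4.

K has 9 vertices, 12 edges.
rank ∂_0 = 0, rank ∂_1 = 8 ⇒ b_0 = 9 − 0 − 8 = 1; all invariant factors of ∂_1 are 1 so no torsion. So H_0 ≅ Z.
rank ∂_1 = 8, rank ∂_2 = 0 ⇒ b_1 = 12 − 8 − 0 = 4. So H_1 ≅ Z^4.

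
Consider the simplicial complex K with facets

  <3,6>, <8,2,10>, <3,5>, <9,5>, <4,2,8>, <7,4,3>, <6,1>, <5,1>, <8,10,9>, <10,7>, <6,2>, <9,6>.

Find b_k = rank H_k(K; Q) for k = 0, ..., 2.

Order the vertices as 1 < 2 < 3 < 4 < 5 < 6 < 7 < 8 < 9 < 10. Listing each simplex with vertices in this order, K has dimension 2 with simplices:

  0-simplices (10): [1], [2], [3], [4], [5], [6], [7], [8], [9], [10]
  1-simplices (18): [1,5], [1,6], [2,4], [2,6], [2,8], [2,10], [3,4], [3,5], [3,6], [3,7], [4,7], [4,8], [5,9], [6,9], [7,10], [8,9], [8,10], [9,10]
  2-simplices (4): [2,4,8], [2,8,10], [3,4,7], [8,9,10]

Hence C_0 ≅ Z^10, C_1 ≅ Z^18, C_2 ≅ Z^4.

The boundary map ∂_1: C_1 → C_0 maps an edge to its endpoints' difference, ∂[p,q] = q − p. For instance
  ∂[9,10] = [10] − [9].
The 10×18 boundary matrix has rank 9 and Smith normal form diag(1,1,1,1,1,1,1,1,1).

Boundary ∂_2: C_2 → C_1 sends each 2-simplex [p,q,r] to [q,r] − [p,r] + [p,q]. For instance
  ∂[2,8,10] = [8,10] − [2,10] + [2,8],
  ∂[3,4,7] = [4,7] − [3,7] + [3,4].
As a 18×4 matrix over Z this has rank 4, with invariant factors (1,1,1,1).

Computing H_k = (kernel of ∂_k) / (image of ∂_{k+1}):

  H_0: rank C_0 − rank ∂_1 = 10 − 9 = 1, and the invariant factors of ∂_1 are all 1, so H_0 ≅ Z.
  H_1: rank ker ∂_1 − rank ∂_2 = (18 − 9) − 4 = 5, and the invariant factors of ∂_2 are all 1, so H_1 ≅ Z^5.
  H_2: rank ker ∂_2 − rank ∂_3 = (4 − 4) − 0 = 0, and there is no ∂_3, so H_2 ≅ 0.

As a check, the Euler characteristic is 10 − 18 + 4 = -4, which agrees with 1 − 5 + 0 = -4.

Hence the Betti numbers are b_0 = 1, b_1 = 5, b_2 = 0.

b_0 = 1, b_1 = 5, b_2 = 0.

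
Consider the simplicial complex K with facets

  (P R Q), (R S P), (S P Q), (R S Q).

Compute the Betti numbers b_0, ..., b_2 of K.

b_0 = 1, b_1 = 0, b_2 = 1.

We work with the vertex ordering P < Q < R < S. The simplices of K, each written with vertices in increasing order, are:

  0-simplices (4): P, Q, R, S
  1-simplices (6): PQ, PR, PS, QR, QS, RS
  2-simplices (4): PQR, PQS, PRS, QRS

so the chain groups are C_0 ≅ Z^4, C_1 ≅ Z^6, C_2 ≅ Z^4.

Boundary ∂_1: C_1 → C_0 maps an edge to its endpoints' difference, ∂[p,q] = q − p.
As a 4×6 matrix over Z this has rank 3, with invariant factors (1,1,1).

The boundary map ∂_2: C_2 → C_1 acts by ∂[p,q,r] = [q,r] − [p,r] + [p,q]. For instance
  ∂PQR = QR − PR + PQ,
  ∂PRS = RS − PS + PR.
This gives a 6×4 integer matrix of rank 3; reducing to Smith normal form yields diagonal entries (1,1,1).

Reading off H_k = ker ∂_k / im ∂_{k+1}:

  H_0: rank C_0 − rank ∂_1 = 4 − 3 = 1, and the invariant factors of ∂_1 are all 1, so H_0 = Z.
  H_1: rank ker ∂_1 − rank ∂_2 = (6 − 3) − 3 = 0, and the invariant factors of ∂_2 are all 1, so H_1 = 0.
  H_2: rank ker ∂_2 − rank ∂_3 = (4 − 3) − 0 = 1, and there is no ∂_3, so H_2 = Z.

As a check, the Euler characteristic is 4 − 6 + 4 = 2, which agrees with 1 − 0 + 1 = 2.

Hence the Betti numbers are b_0 = 1, b_1 = 0, b_2 = 1.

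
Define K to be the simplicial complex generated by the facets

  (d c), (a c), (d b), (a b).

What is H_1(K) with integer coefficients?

Fix the vertex order a < b < c < d and write every simplex with vertices in increasing order. Then dim K = 1 and the simplices of K are:

  0-simplices (4): a, b, c, d
  1-simplices (4): ab, ac, bd, cd

Hence C_0 ≅ Z^4, C_1 ≅ Z^4.

The boundary map ∂_1: C_1 → C_0 sends each edge [p,q] (with p < q) to q − p. For instance
  ∂bd = d − b.
The 4×4 boundary matrix has rank 3 and Smith normal form diag(1,1,1).

Now H_k = ker ∂_k / im ∂_{k+1}, so:

  H_1: rank ker ∂_1 − rank ∂_2 = (4 − 3) − 0 = 1, and there is no ∂_2, so H_1 ≅ Z.

H_1 ≅ Z.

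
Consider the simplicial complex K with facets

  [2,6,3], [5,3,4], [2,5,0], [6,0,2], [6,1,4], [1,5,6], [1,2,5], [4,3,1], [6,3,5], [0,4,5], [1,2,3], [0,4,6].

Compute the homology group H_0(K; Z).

K has 7 vertices, 18 edges, 12 triangles.
rank ∂_0 = 0, rank ∂_1 = 6 ⇒ b_0 = 7 − 0 − 6 = 1; all invariant factors of ∂_1 are 1 so no torsion. So H_0 ≅ Z.

H_0 = Z.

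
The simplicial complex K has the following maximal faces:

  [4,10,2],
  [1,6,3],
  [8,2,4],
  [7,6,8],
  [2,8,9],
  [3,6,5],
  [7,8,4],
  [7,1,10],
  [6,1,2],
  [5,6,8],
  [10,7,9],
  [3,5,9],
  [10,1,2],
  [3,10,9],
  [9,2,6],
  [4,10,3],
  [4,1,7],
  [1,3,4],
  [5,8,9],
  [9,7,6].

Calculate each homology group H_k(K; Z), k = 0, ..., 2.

H_0 ≅ Z,  H_1 ≅ Z ⊕ Z/2Z,  H_2 = 0.

We work with the vertex ordering 1 < 2 < 3 < 4 < 5 < 6 < 7 < 8 < 9 < 10. The simplices of K, each written with vertices in increasing order, are:

  0-simplices (10): [1], [2], [3], [4], [5], [6], [7], [8], [9], [10]
  1-simplices (30): (30 of them)
  2-simplices (20): (20 of them)

giving chain groups C_0 ≅ Z^10, C_1 ≅ Z^30, C_2 ≅ Z^20.

∂_1: C_1 → C_0 sends each edge [p,q] (with p < q) to q − p. For instance
  ∂[1,10] = [10] − [1].
This gives a 10×30 integer matrix of rank 9; reducing to Smith normal form yields diagonal entries (1,1,1,1,1,1,1,1,1).

∂_2: C_2 → C_1 acts by ∂[p,q,r] = [q,r] − [p,r] + [p,q]. For instance
  ∂[3,9,10] = [9,10] − [3,10] + [3,9],
  ∂[2,4,10] = [4,10] − [2,10] + [2,4].
This gives a 30×20 integer matrix of rank 20; reducing to Smith normal form yields diagonal entries (1,1,1,1,1,1,1,1,1,1,1,1,1,1,1,1,1,1,1,2).

Reading off H_k = ker ∂_k / im ∂_{k+1}:

  H_0: rank C_0 − rank ∂_1 = 10 − 9 = 1, and the invariant factors of ∂_1 are all 1, so H_0 ≅ Z.
  H_1: rank ker ∂_1 − rank ∂_2 = (30 − 9) − 20 = 1, and ∂_2 has invariant factor 2 > 1, so H_1 ≅ Z ⊕ Z/2Z.
  H_2: rank ker ∂_2 − rank ∂_3 = (20 − 20) − 0 = 0, and there is no ∂_3, so H_2 ≅ 0.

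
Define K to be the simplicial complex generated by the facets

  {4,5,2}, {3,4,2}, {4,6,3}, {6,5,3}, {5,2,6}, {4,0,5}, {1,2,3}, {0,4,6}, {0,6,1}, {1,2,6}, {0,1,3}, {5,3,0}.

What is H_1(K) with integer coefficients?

K has 7 vertices, 18 edges, 12 triangles.
rank ∂_1 = 6, rank ∂_2 = 12 ⇒ b_1 = 18 − 6 − 12 = 0; ∂_2 has invariant factor(s) [2] giving torsion. So H_1 ≅ Z/2Z.

H_1 ≅ Z/2Z.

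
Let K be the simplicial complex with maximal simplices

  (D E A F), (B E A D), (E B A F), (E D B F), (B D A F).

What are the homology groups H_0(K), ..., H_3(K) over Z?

We work with the vertex ordering A < B < D < E < F. The simplices of K, each written with vertices in increasing order, are:

  0-simplices (5): A, B, D, E, F
  1-simplices (10): AB, AD, AE, AF, BD, BE, BF, DE, DF, EF
  2-simplices (10): ABD, ABE, ABF, ADE, ADF, AEF, BDE, BDF, BEF, DEF
  3-simplices (5): ABDE, ABDF, ABEF, ADEF, BDEF

giving chain groups C_0 ≅ Z^5, C_1 ≅ Z^10, C_2 ≅ Z^10, C_3 ≅ Z^5.

∂_1: C_1 → C_0 sends each edge [p,q] (with p < q) to q − p.
The 5×10 boundary matrix has rank 4 and Smith normal form diag(1,1,1,1).

The boundary map ∂_2: C_2 → C_1 maps a triangle to the signed sum of its edges. For instance
  ∂AEF = EF − AF + AE,
  ∂DEF = EF − DF + DE.
This gives a 10×10 integer matrix of rank 6; reducing to Smith normal form yields diagonal entries (1,1,1,1,1,1).

Boundary ∂_3: C_3 → C_2 sends each 3-simplex σ to the alternating sum Σ_i (−1)^i (σ with its i-th vertex removed). For instance
  ∂ABDF = BDF − ADF + ABF − ABD,
  ∂ABDE = BDE − ADE + ABE − ABD.
This gives a 10×5 integer matrix of rank 4; reducing to Smith normal form yields diagonal entries (1,1,1,1).

Now H_k = ker ∂_k / im ∂_{k+1}, so:

  H_0: rank C_0 − rank ∂_1 = 5 − 4 = 1, and the invariant factors of ∂_1 are all 1, so H_0 ≅ Z.
  H_1: rank ker ∂_1 − rank ∂_2 = (10 − 4) − 6 = 0, and the invariant factors of ∂_2 are all 1, so H_1 ≅ 0.
  H_2: rank ker ∂_2 − rank ∂_3 = (10 − 6) − 4 = 0, and the invariant factors of ∂_3 are all 1, so H_2 ≅ 0.
  H_3: rank ker ∂_3 − rank ∂_4 = (5 − 4) − 0 = 1, and there is no ∂_4, so H_3 ≅ Z.

As a check, the Euler characteristic is 5 − 10 + 10 − 5 = 0, which agrees with 1 − 0 + 0 − 1 = 0.

H_0 ≅ Z,  H_1 = 0,  H_2 = 0,  H_3 ≅ Z.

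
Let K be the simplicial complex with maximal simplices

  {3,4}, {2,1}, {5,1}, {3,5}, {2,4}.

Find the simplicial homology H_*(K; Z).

H_0 = Z,  H_1 = Z.

Order the vertices as 1 < 2 < 3 < 4 < 5. Listing each simplex with vertices in this order, K has dimension 1 with simplices:

  0-simplices (5): [1], [2], [3], [4], [5]
  1-simplices (5): [1,2], [1,5], [2,4], [3,4], [3,5]

Hence C_0 ≅ Z^5, C_1 ≅ Z^5.

∂_1: C_1 → C_0 is given by ∂[p,q] = [q] − [p]. For instance
  ∂[3,4] = [4] − [3].
As a 5×5 matrix over Z this has rank 4, with invariant factors (1,1,1,1).

From H_k ≅ ker(∂_k) / im(∂_{k+1}) we obtain:

  H_0: rank C_0 − rank ∂_1 = 5 − 4 = 1, and the invariant factors of ∂_1 are all 1, so H_0 = Z.
  H_1: rank ker ∂_1 − rank ∂_2 = (5 − 4) − 0 = 1, and there is no ∂_2, so H_1 = Z.

As a check, the Euler characteristic is 5 − 5 = 0, which agrees with 1 − 1 = 0.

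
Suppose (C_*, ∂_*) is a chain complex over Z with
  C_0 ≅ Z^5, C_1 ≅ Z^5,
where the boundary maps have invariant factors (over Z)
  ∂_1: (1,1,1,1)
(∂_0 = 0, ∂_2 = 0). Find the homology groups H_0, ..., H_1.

H_0 ≅ Z,  H_1 ≅ Z.

H_0: b_0 = 5 − 0 − 4 = 1; torsion from ∂_1 factors > 1: none. So H_0 ≅ Z.
H_1: b_1 = 5 − 4 − 0 = 1; torsion from ∂_2 factors > 1: none. So H_1 ≅ Z.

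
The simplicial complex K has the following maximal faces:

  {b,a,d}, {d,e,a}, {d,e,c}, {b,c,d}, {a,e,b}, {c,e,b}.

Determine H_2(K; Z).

Take the total order a < b < c < d < e on the vertex set. Then K (dimension 2) consists of the simplices:

  0-simplices (5): a, b, c, d, e
  1-simplices (9): ab, ad, ae, bc, bd, be, cd, ce, de
  2-simplices (6): abd, abe, ade, bcd, bce, cde

Hence C_0 ≅ Z^5, C_1 ≅ Z^9, C_2 ≅ Z^6.

∂_1: C_1 → C_0 sends each edge [p,q] (with p < q) to q − p. For instance
  ∂ce = e − c.
The resulting 5×9 matrix has rank 4, and its Smith normal form has invariant factors (1,1,1,1).

Boundary ∂_2: C_2 → C_1 sends each 2-simplex [p,q,r] to [q,r] − [p,r] + [p,q]. For instance
  ∂ade = de − ae + ad,
  ∂abe = be − ae + ab.
As a 9×6 matrix over Z this has rank 5, with invariant factors (1,1,1,1,1).

Now H_k = ker ∂_k / im ∂_{k+1}, so:

  H_2: rank ker ∂_2 − rank ∂_3 = (6 − 5) − 0 = 1, and there is no ∂_3, so H_2 ≅ Z.

(K is a triangulation of the 2-sphere S^2.)

H_2 ≅ Z.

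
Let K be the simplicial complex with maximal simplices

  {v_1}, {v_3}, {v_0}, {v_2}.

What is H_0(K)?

H_0 ≅ Z^4.

Order the vertices as v_0 < v_1 < v_2 < v_3. Listing each simplex with vertices in this order, K has dimension 0 with simplices:

  0-simplices (4): [v_0], [v_1], [v_2], [v_3]

so the chain groups are C_0 ≅ Z^4.

Now H_k = ker ∂_k / im ∂_{k+1}, so:

  H_0: rank C_0 − rank ∂_1 = 4 − 0 = 4, and there is no ∂_1, so H_0 = Z^4.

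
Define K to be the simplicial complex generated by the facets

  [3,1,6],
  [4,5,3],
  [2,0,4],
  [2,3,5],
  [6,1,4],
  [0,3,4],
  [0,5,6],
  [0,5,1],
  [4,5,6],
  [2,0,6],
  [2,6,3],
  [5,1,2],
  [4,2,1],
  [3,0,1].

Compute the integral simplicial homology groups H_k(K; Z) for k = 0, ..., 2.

We work with the vertex ordering 0 < 1 < 2 < 3 < 4 < 5 < 6. The simplices of K, each written with vertices in increasing order, are:

  0-simplices (7): [0], [1], [2], [3], [4], [5], [6]
  1-simplices (21): [0,1], [0,2], [0,3], [0,4], [0,5], [0,6], [1,2], [1,3], [1,4], [1,5], [1,6], [2,3], [2,4], [2,5], [2,6], [3,4], [3,5], [3,6], [4,5], [4,6], [5,6]
  2-simplices (14): [0,1,3], [0,1,5], [0,2,4], [0,2,6], [0,3,4], [0,5,6], [1,2,4], [1,2,5], [1,3,6], [1,4,6], [2,3,5], [2,3,6], [3,4,5], [4,5,6]

giving chain groups C_0 ≅ Z^7, C_1 ≅ Z^21, C_2 ≅ Z^14.

Boundary ∂_1: C_1 → C_0 is given by ∂[p,q] = [q] − [p]. For instance
  ∂[4,5] = [5] − [4].
This gives a 7×21 integer matrix of rank 6; reducing to Smith normal form yields diagonal entries (1,1,1,1,1,1).

Boundary ∂_2: C_2 → C_1 acts by ∂[p,q,r] = [q,r] − [p,r] + [p,q]. For instance
  ∂[1,4,6] = [4,6] − [1,6] + [1,4],
  ∂[0,1,3] = [1,3] − [0,3] + [0,1].
The resulting 21×14 matrix has rank 13, and its Smith normal form has invariant factors (1,1,1,1,1,1,1,1,1,1,1,1,1).

From H_k ≅ ker(∂_k) / im(∂_{k+1}) we obtain:

  H_0: rank C_0 − rank ∂_1 = 7 − 6 = 1, and the invariant factors of ∂_1 are all 1, so H_0 ≅ Z.
  H_1: rank ker ∂_1 − rank ∂_2 = (21 − 6) − 13 = 2, and the invariant factors of ∂_2 are all 1, so H_1 ≅ Z^2.
  H_2: rank ker ∂_2 − rank ∂_3 = (14 − 13) − 0 = 1, and there is no ∂_3, so H_2 ≅ Z.

As a check, the Euler characteristic is 7 − 21 + 14 = 0, which agrees with 1 − 2 + 1 = 0.

H_0 = Z,  H_1 = Z^2,  H_2 = Z.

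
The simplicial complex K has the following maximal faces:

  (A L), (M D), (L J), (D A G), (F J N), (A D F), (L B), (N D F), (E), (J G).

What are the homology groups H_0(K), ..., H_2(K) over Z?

Order the vertices as A < B < D < E < F < G < J < L < M < N. Listing each simplex with vertices in this order, K has dimension 2 with simplices:

  0-simplices (10): A, B, D, E, F, G, J, L, M, N
  1-simplices (14): AD, AF, AG, AL, BL, DF, DG, DM, DN, FJ, FN, GJ, JL, JN
  2-simplices (4): ADF, ADG, DFN, FJN

so the chain groups are C_0 ≅ Z^10, C_1 ≅ Z^14, C_2 ≅ Z^4.

The boundary map ∂_1: C_1 → C_0 is given by ∂[p,q] = [q] − [p]. For instance
  ∂DN = N − D.
The 10×14 boundary matrix has rank 8 and Smith normal form diag(1,1,1,1,1,1,1,1).

Boundary ∂_2: C_2 → C_1 acts by ∂[p,q,r] = [q,r] − [p,r] + [p,q]. For instance
  ∂ADG = DG − AG + AD,
  ∂ADF = DF − AF + AD.
This gives a 14×4 integer matrix of rank 4; reducing to Smith normal form yields diagonal entries (1,1,1,1).

From H_k ≅ ker(∂_k) / im(∂_{k+1}) we obtain:

  H_0: rank C_0 − rank ∂_1 = 10 − 8 = 2, and the invariant factors of ∂_1 are all 1, so H_0 = Z^2.
  H_1: rank ker ∂_1 − rank ∂_2 = (14 − 8) − 4 = 2, and the invariant factors of ∂_2 are all 1, so H_1 = Z^2.
  H_2: rank ker ∂_2 − rank ∂_3 = (4 − 4) − 0 = 0, and there is no ∂_3, so H_2 = 0.

As a check, the Euler characteristic is 10 − 14 + 4 = 0, which agrees with 2 − 2 + 0 = 0.

H_0 = Z^2,  H_1 = Z^2,  H_2 = 0.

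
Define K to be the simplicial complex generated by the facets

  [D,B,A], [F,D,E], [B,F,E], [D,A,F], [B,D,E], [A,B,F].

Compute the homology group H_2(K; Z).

Take the total order A < B < D < E < F on the vertex set. Then K (dimension 2) consists of the simplices:

  0-simplices (5): A, B, D, E, F
  1-simplices (9): AB, AD, AF, BD, BE, BF, DE, DF, EF
  2-simplices (6): ABD, ABF, ADF, BDE, BEF, DEF

Hence C_0 ≅ Z^5, C_1 ≅ Z^9, C_2 ≅ Z^6.

Boundary ∂_1: C_1 → C_0 maps an edge to its endpoints' difference, ∂[p,q] = q − p. For instance
  ∂DF = F − D.
The resulting 5×9 matrix has rank 4, and its Smith normal form has invariant factors (1,1,1,1).

∂_2: C_2 → C_1 acts by ∂[p,q,r] = [q,r] − [p,r] + [p,q]. For instance
  ∂ABD = BD − AD + AB,
  ∂ABF = BF − AF + AB.
The resulting 9×6 matrix has rank 5, and its Smith normal form has invariant factors (1,1,1,1,1).

Now H_k = ker ∂_k / im ∂_{k+1}, so:

  H_2: rank ker ∂_2 − rank ∂_3 = (6 − 5) − 0 = 1, and there is no ∂_3, so H_2 = Z.

H_2 = Z.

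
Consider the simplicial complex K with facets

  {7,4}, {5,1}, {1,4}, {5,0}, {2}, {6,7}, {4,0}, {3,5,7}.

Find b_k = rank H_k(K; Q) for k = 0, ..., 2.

Take the total order 0 < 1 < 2 < 3 < 4 < 5 < 6 < 7 on the vertex set. Then K (dimension 2) consists of the simplices:

  0-simplices (8): [0], [1], [2], [3], [4], [5], [6], [7]
  1-simplices (9): [0,4], [0,5], [1,4], [1,5], [3,5], [3,7], [4,7], [5,7], [6,7]
  2-simplices (1): [3,5,7]

giving chain groups C_0 ≅ Z^8, C_1 ≅ Z^9, C_2 ≅ Z^1.

The boundary map ∂_1: C_1 → C_0 is given by ∂[p,q] = [q] − [p].
As a 8×9 matrix over Z this has rank 6, with invariant factors (1,1,1,1,1,1).

The boundary map ∂_2: C_2 → C_1 acts by ∂[p,q,r] = [q,r] − [p,r] + [p,q]. For instance
  ∂[3,5,7] = [5,7] − [3,7] + [3,5].
The resulting 9×1 matrix has rank 1, and its Smith normal form has invariant factors (1).

Computing H_k = (kernel of ∂_k) / (image of ∂_{k+1}):

  H_0: rank C_0 − rank ∂_1 = 8 − 6 = 2, and the invariant factors of ∂_1 are all 1, so H_0 = Z^2.
  H_1: rank ker ∂_1 − rank ∂_2 = (9 − 6) − 1 = 2, and the invariant factors of ∂_2 are all 1, so H_1 = Z^2.
  H_2: rank ker ∂_2 − rank ∂_3 = (1 − 1) − 0 = 0, and there is no ∂_3, so H_2 = 0.

Hence the Betti numbers are b_0 = 2, b_1 = 2, b_2 = 0.

b_0 = 2, b_1 = 2, b_2 = 0.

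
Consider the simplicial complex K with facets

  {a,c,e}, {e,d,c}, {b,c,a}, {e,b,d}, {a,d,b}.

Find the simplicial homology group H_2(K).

Fix the vertex order a < b < c < d < e and write every simplex with vertices in increasing order. Then dim K = 2 and the simplices of K are:

  0-simplices (5): a, b, c, d, e
  1-simplices (10): ab, ac, ad, ae, bc, bd, be, cd, ce, de
  2-simplices (5): abc, abd, ace, bde, cde

so the chain groups are C_0 ≅ Z^5, C_1 ≅ Z^10, C_2 ≅ Z^5.

∂_1: C_1 → C_0 is given by ∂[p,q] = [q] − [p]. For instance
  ∂bc = c − b.
The 5×10 boundary matrix has rank 4 and Smith normal form diag(1,1,1,1).

∂_2: C_2 → C_1 maps a triangle to the signed sum of its edges. For instance
  ∂cde = de − ce + cd,
  ∂bde = de − be + bd.
The resulting 10×5 matrix has rank 5, and its Smith normal form has invariant factors (1,1,1,1,1).

Reading off H_k = ker ∂_k / im ∂_{k+1}:

  H_2: rank ker ∂_2 − rank ∂_3 = (5 − 5) − 0 = 0, and there is no ∂_3, so H_2 ≅ 0.

H_2 ≅ 0.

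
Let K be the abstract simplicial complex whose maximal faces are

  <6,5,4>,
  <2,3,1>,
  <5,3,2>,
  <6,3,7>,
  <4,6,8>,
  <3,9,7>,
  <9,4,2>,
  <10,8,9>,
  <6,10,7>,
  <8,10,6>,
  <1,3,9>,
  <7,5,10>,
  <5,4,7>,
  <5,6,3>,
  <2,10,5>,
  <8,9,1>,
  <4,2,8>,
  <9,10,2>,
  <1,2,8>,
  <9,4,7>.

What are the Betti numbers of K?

b_0 = 1, b_1 = 1, b_2 = 0.

Order the vertices as 1 < 2 < 3 < 4 < 5 < 6 < 7 < 8 < 9 < 10. Listing each simplex with vertices in this order, K has dimension 2 with simplices:

  0-simplices (10): [1], [2], [3], [4], [5], [6], [7], [8], [9], [10]
  1-simplices (30): (30 of them)
  2-simplices (20): (20 of them)

so the chain groups are C_0 ≅ Z^10, C_1 ≅ Z^30, C_2 ≅ Z^20.

Boundary ∂_1: C_1 → C_0 is given by ∂[p,q] = [q] − [p].
The 10×30 boundary matrix has rank 9 and Smith normal form diag(1,1,1,1,1,1,1,1,1).

Boundary ∂_2: C_2 → C_1 maps a triangle to the signed sum of its edges. For instance
  ∂[6,8,10] = [8,10] − [6,10] + [6,8],
  ∂[6,7,10] = [7,10] − [6,10] + [6,7].
As a 30×20 matrix over Z this has rank 20, with invariant factors (1,1,1,1,1,1,1,1,1,1,1,1,1,1,1,1,1,1,1,2).

Now H_k = ker ∂_k / im ∂_{k+1}, so:

  H_0: rank C_0 − rank ∂_1 = 10 − 9 = 1, and the invariant factors of ∂_1 are all 1, so H_0 = Z.
  H_1: rank ker ∂_1 − rank ∂_2 = (30 − 9) − 20 = 1, and ∂_2 has invariant factor 2 > 1, so H_1 = Z ⊕ Z/2Z.
  H_2: rank ker ∂_2 − rank ∂_3 = (20 − 20) − 0 = 0, and there is no ∂_3, so H_2 = 0.

As a check, the Euler characteristic is 10 − 30 + 20 = 0, which agrees with 1 − 1 + 0 = 0.
(K is a triangulation of the Klein bottle.)

Hence the Betti numbers are b_0 = 1, b_1 = 1, b_2 = 0.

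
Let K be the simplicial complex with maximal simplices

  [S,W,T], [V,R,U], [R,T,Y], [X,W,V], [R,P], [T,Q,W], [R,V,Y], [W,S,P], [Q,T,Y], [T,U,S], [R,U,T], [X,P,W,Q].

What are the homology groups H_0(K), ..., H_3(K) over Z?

H_0 = Z,  H_1 = Z^2,  H_2 = 0,  H_3 = 0.

Take the total order P < Q < R < S < T < U < V < W < X < Y on the vertex set. Then K (dimension 3) consists of the simplices:

  0-simplices (10): P, Q, R, S, T, U, V, W, X, Y
  1-simplices (24): PQ, PR, PS, PW, PX, QT, QW, QX, QY, RT, RU, RV, RY, ST, SU, SW, TU, TW, TY, UV, VW, VX, VY, WX
  2-simplices (14): PQW, PQX, PSW, PWX, QTW, QTY, QWX, RTU, RTY, RUV, RVY, STU, STW, VWX
  3-simplices (1): PQWX

Hence C_0 ≅ Z^10, C_1 ≅ Z^24, C_2 ≅ Z^14, C_3 ≅ Z^1.

∂_1: C_1 → C_0 sends each edge [p,q] (with p < q) to q − p. For instance
  ∂RU = U − R.
The resulting 10×24 matrix has rank 9, and its Smith normal form has invariant factors (1,1,1,1,1,1,1,1,1).

The boundary map ∂_2: C_2 → C_1 acts by ∂[p,q,r] = [q,r] − [p,r] + [p,q]. For instance
  ∂QWX = WX − QX + QW,
  ∂RVY = VY − RY + RV.
This gives a 24×14 integer matrix of rank 13; reducing to Smith normal form yields diagonal entries (1,1,1,1,1,1,1,1,1,1,1,1,1).

Boundary ∂_3: C_3 → C_2 sends each 3-simplex σ to the alternating sum Σ_i (−1)^i (σ with its i-th vertex removed). For instance
  ∂PQWX = QWX − PWX + PQX − PQW.
The resulting 14×1 matrix has rank 1, and its Smith normal form has invariant factors (1).

Computing H_k = (kernel of ∂_k) / (image of ∂_{k+1}):

  H_0: rank C_0 − rank ∂_1 = 10 − 9 = 1, and the invariant factors of ∂_1 are all 1, so H_0 ≅ Z.
  H_1: rank ker ∂_1 − rank ∂_2 = (24 − 9) − 13 = 2, and the invariant factors of ∂_2 are all 1, so H_1 ≅ Z^2.
  H_2: rank ker ∂_2 − rank ∂_3 = (14 − 13) − 1 = 0, and the invariant factors of ∂_3 are all 1, so H_2 ≅ 0.
  H_3: rank ker ∂_3 − rank ∂_4 = (1 − 1) − 0 = 0, and there is no ∂_4, so H_3 ≅ 0.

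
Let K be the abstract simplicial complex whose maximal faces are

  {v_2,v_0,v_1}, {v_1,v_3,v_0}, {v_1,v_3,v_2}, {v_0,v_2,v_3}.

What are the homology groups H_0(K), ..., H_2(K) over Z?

H_0 ≅ Z,  H_1 = 0,  H_2 ≅ Z.

Order the vertices as v_0 < v_1 < v_2 < v_3. Listing each simplex with vertices in this order, K has dimension 2 with simplices:

  0-simplices (4): [v_0], [v_1], [v_2], [v_3]
  1-simplices (6): [v_0,v_1], [v_0,v_2], [v_0,v_3], [v_1,v_2], [v_1,v_3], [v_2,v_3]
  2-simplices (4): [v_0,v_1,v_2], [v_0,v_1,v_3], [v_0,v_2,v_3], [v_1,v_2,v_3]

giving chain groups C_0 ≅ Z^4, C_1 ≅ Z^6, C_2 ≅ Z^4.

∂_1: C_1 → C_0 maps an edge to its endpoints' difference, ∂[p,q] = q − p. For instance
  ∂[v_2,v_3] = [v_3] − [v_2].
The resulting 4×6 matrix has rank 3, and its Smith normal form has invariant factors (1,1,1).

The boundary map ∂_2: C_2 → C_1 sends each 2-simplex [p,q,r] to [q,r] − [p,r] + [p,q]. For instance
  ∂[v_0,v_2,v_3] = [v_2,v_3] − [v_0,v_3] + [v_0,v_2],
  ∂[v_1,v_2,v_3] = [v_2,v_3] − [v_1,v_3] + [v_1,v_2].
As a 6×4 matrix over Z this has rank 3, with invariant factors (1,1,1).

Now H_k = ker ∂_k / im ∂_{k+1}, so:

  H_0: rank C_0 − rank ∂_1 = 4 − 3 = 1, and the invariant factors of ∂_1 are all 1, so H_0 = Z.
  H_1: rank ker ∂_1 − rank ∂_2 = (6 − 3) − 3 = 0, and the invariant factors of ∂_2 are all 1, so H_1 = 0.
  H_2: rank ker ∂_2 − rank ∂_3 = (4 − 3) − 0 = 1, and there is no ∂_3, so H_2 = Z.

As a check, the Euler characteristic is 4 − 6 + 4 = 2, which agrees with 1 − 0 + 1 = 2.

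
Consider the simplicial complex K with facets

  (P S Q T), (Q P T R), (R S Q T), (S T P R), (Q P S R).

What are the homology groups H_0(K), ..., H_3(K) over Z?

H_0 ≅ Z,  H_1 = 0,  H_2 = 0,  H_3 ≅ Z.

Order the vertices as P < Q < R < S < T. Listing each simplex with vertices in this order, K has dimension 3 with simplices:

  0-simplices (5): P, Q, R, S, T
  1-simplices (10): PQ, PR, PS, PT, QR, QS, QT, RS, RT, ST
  2-simplices (10): PQR, PQS, PQT, PRS, PRT, PST, QRS, QRT, QST, RST
  3-simplices (5): PQRS, PQRT, PQST, PRST, QRST

Hence C_0 ≅ Z^5, C_1 ≅ Z^10, C_2 ≅ Z^10, C_3 ≅ Z^5.

∂_1: C_1 → C_0 sends each edge [p,q] (with p < q) to q − p. For instance
  ∂QT = T − Q.
The 5×10 boundary matrix has rank 4 and Smith normal form diag(1,1,1,1).

Boundary ∂_2: C_2 → C_1 sends each 2-simplex [p,q,r] to [q,r] − [p,r] + [p,q]. For instance
  ∂PRS = RS − PS + PR,
  ∂PQT = QT − PT + PQ.
The resulting 10×10 matrix has rank 6, and its Smith normal form has invariant factors (1,1,1,1,1,1).

The boundary map ∂_3: C_3 → C_2 sends each 3-simplex σ to the alternating sum Σ_i (−1)^i (σ with its i-th vertex removed). For instance
  ∂QRST = RST − QST + QRT − QRS,
  ∂PQST = QST − PST + PQT − PQS.
The 10×5 boundary matrix has rank 4 and Smith normal form diag(1,1,1,1).

Reading off H_k = ker ∂_k / im ∂_{k+1}:

  H_0: rank C_0 − rank ∂_1 = 5 − 4 = 1, and the invariant factors of ∂_1 are all 1, so H_0 ≅ Z.
  H_1: rank ker ∂_1 − rank ∂_2 = (10 − 4) − 6 = 0, and the invariant factors of ∂_2 are all 1, so H_1 ≅ 0.
  H_2: rank ker ∂_2 − rank ∂_3 = (10 − 6) − 4 = 0, and the invariant factors of ∂_3 are all 1, so H_2 ≅ 0.
  H_3: rank ker ∂_3 − rank ∂_4 = (5 − 4) − 0 = 1, and there is no ∂_4, so H_3 ≅ Z.

(K is a triangulation of the 3-sphere S^3.)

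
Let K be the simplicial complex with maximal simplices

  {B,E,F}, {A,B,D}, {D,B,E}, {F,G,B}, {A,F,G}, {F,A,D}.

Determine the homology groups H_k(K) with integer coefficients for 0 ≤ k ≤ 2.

Order the vertices as A < B < D < E < F < G. Listing each simplex with vertices in this order, K has dimension 2 with simplices:

  0-simplices (6): A, B, D, E, F, G
  1-simplices (12): AB, AD, AF, AG, BD, BE, BF, BG, DE, DF, EF, FG
  2-simplices (6): ABD, ADF, AFG, BDE, BEF, BFG

giving chain groups C_0 ≅ Z^6, C_1 ≅ Z^12, C_2 ≅ Z^6.

∂_1: C_1 → C_0 maps an edge to its endpoints' difference, ∂[p,q] = q − p. For instance
  ∂BF = F − B.
As a 6×12 matrix over Z this has rank 5, with invariant factors (1,1,1,1,1).

Boundary ∂_2: C_2 → C_1 acts by ∂[p,q,r] = [q,r] − [p,r] + [p,q]. For instance
  ∂AFG = FG − AG + AF,
  ∂BDE = DE − BE + BD.
As a 12×6 matrix over Z this has rank 6, with invariant factors (1,1,1,1,1,1).

Reading off H_k = ker ∂_k / im ∂_{k+1}:

  H_0: rank C_0 − rank ∂_1 = 6 − 5 = 1, and the invariant factors of ∂_1 are all 1, so H_0 = Z.
  H_1: rank ker ∂_1 − rank ∂_2 = (12 − 5) − 6 = 1, and the invariant factors of ∂_2 are all 1, so H_1 = Z.
  H_2: rank ker ∂_2 − rank ∂_3 = (6 − 6) − 0 = 0, and there is no ∂_3, so H_2 = 0.

(K is a triangulation of the cylinder S^1 x I.)

H_0 = Z,  H_1 = Z,  H_2 = 0.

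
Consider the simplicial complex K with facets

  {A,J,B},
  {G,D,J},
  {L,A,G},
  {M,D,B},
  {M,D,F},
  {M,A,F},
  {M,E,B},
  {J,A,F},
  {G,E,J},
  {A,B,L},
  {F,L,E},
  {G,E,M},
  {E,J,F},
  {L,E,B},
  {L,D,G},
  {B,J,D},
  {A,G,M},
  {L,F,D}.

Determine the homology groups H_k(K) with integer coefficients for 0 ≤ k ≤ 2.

H_0 = Z,  H_1 = Z^2,  H_2 = Z.

Order the vertices as A < B < D < E < F < G < J < L < M. Listing each simplex with vertices in this order, K has dimension 2 with simplices:

  0-simplices (9): A, B, D, E, F, G, J, L, M
  1-simplices (27): AB, AF, AG, AJ, AL, AM, BD, BE, BJ, BL, BM, DF, DG, DJ, DL, DM, EF, EG, EJ, EL, EM, FJ, FL, FM, GJ, GL, GM
  2-simplices (18): ABJ, ABL, AFJ, AFM, AGL, AGM, BDJ, BDM, BEL, BEM, DFL, DFM, DGJ, DGL, EFJ, EFL, EGJ, EGM

Hence C_0 ≅ Z^9, C_1 ≅ Z^27, C_2 ≅ Z^18.

The boundary map ∂_1: C_1 → C_0 is given by ∂[p,q] = [q] − [p].
This gives a 9×27 integer matrix of rank 8; reducing to Smith normal form yields diagonal entries (1,1,1,1,1,1,1,1).

The boundary map ∂_2: C_2 → C_1 acts by ∂[p,q,r] = [q,r] − [p,r] + [p,q]. For instance
  ∂ABL = BL − AL + AB,
  ∂BDJ = DJ − BJ + BD.
This gives a 27×18 integer matrix of rank 17; reducing to Smith normal form yields diagonal entries (1,1,1,1,1,1,1,1,1,1,1,1,1,1,1,1,1).

From H_k ≅ ker(∂_k) / im(∂_{k+1}) we obtain:

  H_0: rank C_0 − rank ∂_1 = 9 − 8 = 1, and the invariant factors of ∂_1 are all 1, so H_0 = Z.
  H_1: rank ker ∂_1 − rank ∂_2 = (27 − 8) − 17 = 2, and the invariant factors of ∂_2 are all 1, so H_1 = Z^2.
  H_2: rank ker ∂_2 − rank ∂_3 = (18 − 17) − 0 = 1, and there is no ∂_3, so H_2 = Z.

As a check, the Euler characteristic is 9 − 27 + 18 = 0, which agrees with 1 − 2 + 1 = 0.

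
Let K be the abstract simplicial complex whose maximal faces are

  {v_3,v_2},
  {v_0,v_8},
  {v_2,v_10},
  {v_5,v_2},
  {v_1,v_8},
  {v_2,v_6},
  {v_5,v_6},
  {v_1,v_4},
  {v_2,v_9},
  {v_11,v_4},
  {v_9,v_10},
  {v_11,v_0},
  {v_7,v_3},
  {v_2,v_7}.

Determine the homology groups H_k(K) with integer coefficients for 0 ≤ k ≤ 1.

Take the total order v_0 < v_1 < v_2 < v_3 < v_4 < v_5 < v_6 < v_7 < v_8 < v_9 < v_10 < v_11 on the vertex set. Then K (dimension 1) consists of the simplices:

  0-simplices (12): [v_0], [v_1], [v_2], [v_3], [v_4], [v_5], [v_6], [v_7], [v_8], [v_9], [v_10], [v_11]
  1-simplices (14): [v_0,v_8], [v_0,v_11], [v_1,v_4], [v_1,v_8], [v_2,v_3], [v_2,v_5], [v_2,v_6], [v_2,v_7], [v_2,v_9], [v_2,v_10], [v_3,v_7], [v_4,v_11], [v_5,v_6], [v_9,v_10]

giving chain groups C_0 ≅ Z^12, C_1 ≅ Z^14.

Boundary ∂_1: C_1 → C_0 sends each edge [p,q] (with p < q) to q − p.
The 12×14 boundary matrix has rank 10 and Smith normal form diag(1,1,1,1,1,1,1,1,1,1).

Computing H_k = (kernel of ∂_k) / (image of ∂_{k+1}):

  H_0: rank C_0 − rank ∂_1 = 12 − 10 = 2, and the invariant factors of ∂_1 are all 1, so H_0 ≅ Z^2.
  H_1: rank ker ∂_1 − rank ∂_2 = (14 − 10) − 0 = 4, and there is no ∂_2, so H_1 ≅ Z^4.

H_0 = Z^2,  H_1 = Z^4.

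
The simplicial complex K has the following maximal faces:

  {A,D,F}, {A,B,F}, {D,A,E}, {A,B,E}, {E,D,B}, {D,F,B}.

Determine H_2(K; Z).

H_2 ≅ Z.

Fix the vertex order A < B < D < E < F and write every simplex with vertices in increasing order. Then dim K = 2 and the simplices of K are:

  0-simplices (5): A, B, D, E, F
  1-simplices (9): AB, AD, AE, AF, BD, BE, BF, DE, DF
  2-simplices (6): ABE, ABF, ADE, ADF, BDE, BDF

so the chain groups are C_0 ≅ Z^5, C_1 ≅ Z^9, C_2 ≅ Z^6.

∂_1: C_1 → C_0 maps an edge to its endpoints' difference, ∂[p,q] = q − p. For instance
  ∂AD = D − A.
This gives a 5×9 integer matrix of rank 4; reducing to Smith normal form yields diagonal entries (1,1,1,1).

The boundary map ∂_2: C_2 → C_1 sends each 2-simplex [p,q,r] to [q,r] − [p,r] + [p,q]. For instance
  ∂ADE = DE − AE + AD,
  ∂BDF = DF − BF + BD.
As a 9×6 matrix over Z this has rank 5, with invariant factors (1,1,1,1,1).

From H_k ≅ ker(∂_k) / im(∂_{k+1}) we obtain:

  H_2: rank ker ∂_2 − rank ∂_3 = (6 − 5) − 0 = 1, and there is no ∂_3, so H_2 ≅ Z.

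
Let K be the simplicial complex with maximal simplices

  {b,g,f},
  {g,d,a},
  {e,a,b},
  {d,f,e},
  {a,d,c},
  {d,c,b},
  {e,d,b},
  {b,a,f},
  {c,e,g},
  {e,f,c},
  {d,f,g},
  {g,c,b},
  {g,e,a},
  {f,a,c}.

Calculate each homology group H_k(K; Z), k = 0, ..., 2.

H_0 = Z,  H_1 = Z^2,  H_2 = Z.

We work with the vertex ordering a < b < c < d < e < f < g. The simplices of K, each written with vertices in increasing order, are:

  0-simplices (7): a, b, c, d, e, f, g
  1-simplices (21): ab, ac, ad, ae, af, ag, bc, bd, be, bf, bg, cd, ce, cf, cg, de, df, dg, ef, eg, fg
  2-simplices (14): abe, abf, acd, acf, adg, aeg, bcd, bcg, bde, bfg, cef, ceg, def, dfg

Hence C_0 ≅ Z^7, C_1 ≅ Z^21, C_2 ≅ Z^14.

Boundary ∂_1: C_1 → C_0 is given by ∂[p,q] = [q] − [p].
The 7×21 boundary matrix has rank 6 and Smith normal form diag(1,1,1,1,1,1).

Boundary ∂_2: C_2 → C_1 acts by ∂[p,q,r] = [q,r] − [p,r] + [p,q]. For instance
  ∂ceg = eg − cg + ce,
  ∂def = ef − df + de.
As a 21×14 matrix over Z this has rank 13, with invariant factors (1,1,1,1,1,1,1,1,1,1,1,1,1).

Reading off H_k = ker ∂_k / im ∂_{k+1}:

  H_0: rank C_0 − rank ∂_1 = 7 − 6 = 1, and the invariant factors of ∂_1 are all 1, so H_0 = Z.
  H_1: rank ker ∂_1 − rank ∂_2 = (21 − 6) − 13 = 2, and the invariant factors of ∂_2 are all 1, so H_1 = Z^2.
  H_2: rank ker ∂_2 − rank ∂_3 = (14 − 13) − 0 = 1, and there is no ∂_3, so H_2 = Z.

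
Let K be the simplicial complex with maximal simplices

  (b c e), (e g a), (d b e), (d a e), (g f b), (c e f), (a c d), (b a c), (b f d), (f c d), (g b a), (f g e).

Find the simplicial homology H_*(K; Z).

Take the total order a < b < c < d < e < f < g on the vertex set. Then K (dimension 2) consists of the simplices:

  0-simplices (7): a, b, c, d, e, f, g
  1-simplices (18): ab, ac, ad, ae, ag, bc, bd, be, bf, bg, cd, ce, cf, de, df, ef, eg, fg
  2-simplices (12): abc, abg, acd, ade, aeg, bce, bde, bdf, bfg, cdf, cef, efg

giving chain groups C_0 ≅ Z^7, C_1 ≅ Z^18, C_2 ≅ Z^12.

The boundary map ∂_1: C_1 → C_0 sends each edge [p,q] (with p < q) to q − p.
The 7×18 boundary matrix has rank 6 and Smith normal form diag(1,1,1,1,1,1).

Boundary ∂_2: C_2 → C_1 maps a triangle to the signed sum of its edges. For instance
  ∂cdf = df − cf + cd,
  ∂abg = bg − ag + ab.
The resulting 18×12 matrix has rank 12, and its Smith normal form has invariant factors (1,1,1,1,1,1,1,1,1,1,1,2).

Computing H_k = (kernel of ∂_k) / (image of ∂_{k+1}):

  H_0: rank C_0 − rank ∂_1 = 7 − 6 = 1, and the invariant factors of ∂_1 are all 1, so H_0 = Z.
  H_1: rank ker ∂_1 − rank ∂_2 = (18 − 6) − 12 = 0, and ∂_2 has invariant factor 2 > 1, so H_1 = Z_2.
  H_2: rank ker ∂_2 − rank ∂_3 = (12 − 12) − 0 = 0, and there is no ∂_3, so H_2 = 0.

(K is a triangulation of the real projective plane RP^2.)

H_0 ≅ Z,  H_1 ≅ Z_2,  H_2 = 0.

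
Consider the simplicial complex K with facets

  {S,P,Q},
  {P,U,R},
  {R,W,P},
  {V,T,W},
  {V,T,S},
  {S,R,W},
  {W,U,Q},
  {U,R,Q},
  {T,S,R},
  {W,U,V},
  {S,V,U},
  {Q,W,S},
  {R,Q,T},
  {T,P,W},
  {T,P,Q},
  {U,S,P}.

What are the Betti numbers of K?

K has 8 vertices, 24 edges, 16 triangles.
rank ∂_0 = 0, rank ∂_1 = 7 ⇒ b_0 = 8 − 0 − 7 = 1; all invariant factors of ∂_1 are 1 so no torsion. So H_0 = Z.
rank ∂_1 = 7, rank ∂_2 = 15 ⇒ b_1 = 24 − 7 − 15 = 2; all invariant factors of ∂_2 are 1 so no torsion. So H_1 = Z^2.
rank ∂_2 = 15, rank ∂_3 = 0 ⇒ b_2 = 16 − 15 − 0 = 1. So H_2 = Z.

b_0 = 1, b_1 = 2, b_2 = 1.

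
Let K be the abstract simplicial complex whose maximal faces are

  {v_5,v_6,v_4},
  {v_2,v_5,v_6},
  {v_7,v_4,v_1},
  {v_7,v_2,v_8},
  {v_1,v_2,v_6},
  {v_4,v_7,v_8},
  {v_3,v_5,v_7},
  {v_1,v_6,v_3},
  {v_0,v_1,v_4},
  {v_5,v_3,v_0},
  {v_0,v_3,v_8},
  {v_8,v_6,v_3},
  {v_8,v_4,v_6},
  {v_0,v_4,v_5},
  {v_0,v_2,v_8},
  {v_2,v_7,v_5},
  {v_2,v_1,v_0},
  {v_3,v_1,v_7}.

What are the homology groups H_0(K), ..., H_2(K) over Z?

Order the vertices as v_0 < v_1 < v_2 < v_3 < v_4 < v_5 < v_6 < v_7 < v_8. Listing each simplex with vertices in this order, K has dimension 2 with simplices:

  0-simplices (9): [v_0], [v_1], [v_2], [v_3], [v_4], [v_5], [v_6], [v_7], [v_8]
  1-simplices (27): (27 of them)
  2-simplices (18): (18 of them)

so the chain groups are C_0 ≅ Z^9, C_1 ≅ Z^27, C_2 ≅ Z^18.

The boundary map ∂_1: C_1 → C_0 sends each edge [p,q] (with p < q) to q − p.
The resulting 9×27 matrix has rank 8, and its Smith normal form has invariant factors (1,1,1,1,1,1,1,1).

∂_2: C_2 → C_1 acts by ∂[p,q,r] = [q,r] − [p,r] + [p,q]. For instance
  ∂[v_0,v_3,v_8] = [v_3,v_8] − [v_0,v_8] + [v_0,v_3],
  ∂[v_0,v_2,v_8] = [v_2,v_8] − [v_0,v_8] + [v_0,v_2].
The resulting 27×18 matrix has rank 17, and its Smith normal form has invariant factors (1,1,1,1,1,1,1,1,1,1,1,1,1,1,1,1,1).

Computing H_k = (kernel of ∂_k) / (image of ∂_{k+1}):

  H_0: rank C_0 − rank ∂_1 = 9 − 8 = 1, and the invariant factors of ∂_1 are all 1, so H_0 ≅ Z.
  H_1: rank ker ∂_1 − rank ∂_2 = (27 − 8) − 17 = 2, and the invariant factors of ∂_2 are all 1, so H_1 ≅ Z^2.
  H_2: rank ker ∂_2 − rank ∂_3 = (18 − 17) − 0 = 1, and there is no ∂_3, so H_2 ≅ Z.

As a check, the Euler characteristic is 9 − 27 + 18 = 0, which agrees with 1 − 2 + 1 = 0.

H_0 = Z,  H_1 = Z^2,  H_2 = Z.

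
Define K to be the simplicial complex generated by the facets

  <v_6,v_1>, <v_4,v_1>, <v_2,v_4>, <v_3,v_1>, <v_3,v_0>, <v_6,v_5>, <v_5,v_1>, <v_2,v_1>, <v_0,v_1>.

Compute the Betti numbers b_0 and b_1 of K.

b_0 = 1, b_1 = 3.

Fix the vertex order v_0 < v_1 < v_2 < v_3 < v_4 < v_5 < v_6 and write every simplex with vertices in increasing order. Then dim K = 1 and the simplices of K are:

  0-simplices (7): [v_0], [v_1], [v_2], [v_3], [v_4], [v_5], [v_6]
  1-simplices (9): [v_0,v_1], [v_0,v_3], [v_1,v_2], [v_1,v_3], [v_1,v_4], [v_1,v_5], [v_1,v_6], [v_2,v_4], [v_5,v_6]

giving chain groups C_0 ≅ Z^7, C_1 ≅ Z^9.

∂_1: C_1 → C_0 is given by ∂[p,q] = [q] − [p]. For instance
  ∂[v_1,v_3] = [v_3] − [v_1].
The 7×9 boundary matrix has rank 6 and Smith normal form diag(1,1,1,1,1,1).

Reading off H_k = ker ∂_k / im ∂_{k+1}:

  H_0: rank C_0 − rank ∂_1 = 7 − 6 = 1, and the invariant factors of ∂_1 are all 1, so H_0 ≅ Z.
  H_1: rank ker ∂_1 − rank ∂_2 = (9 − 6) − 0 = 3, and there is no ∂_2, so H_1 ≅ Z^3.

Hence the Betti numbers are b_0 = 1, b_1 = 3.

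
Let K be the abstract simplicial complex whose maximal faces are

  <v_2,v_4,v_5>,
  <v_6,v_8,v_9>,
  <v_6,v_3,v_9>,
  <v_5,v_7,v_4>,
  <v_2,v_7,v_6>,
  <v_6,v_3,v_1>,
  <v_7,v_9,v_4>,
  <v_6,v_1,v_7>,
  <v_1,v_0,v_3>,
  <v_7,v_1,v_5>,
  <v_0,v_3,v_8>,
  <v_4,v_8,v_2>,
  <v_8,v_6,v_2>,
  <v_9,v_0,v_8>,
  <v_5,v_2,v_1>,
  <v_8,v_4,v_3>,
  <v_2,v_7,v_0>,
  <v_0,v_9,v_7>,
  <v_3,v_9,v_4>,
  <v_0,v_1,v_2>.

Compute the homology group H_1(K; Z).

K has 10 vertices, 30 edges, 20 triangles.
rank ∂_1 = 9, rank ∂_2 = 20 ⇒ b_1 = 30 − 9 − 20 = 1; ∂_2 has invariant factor(s) [2] giving torsion. So H_1 ≅ Z ⊕ Z/2Z.

H_1 = Z ⊕ Z/2Z.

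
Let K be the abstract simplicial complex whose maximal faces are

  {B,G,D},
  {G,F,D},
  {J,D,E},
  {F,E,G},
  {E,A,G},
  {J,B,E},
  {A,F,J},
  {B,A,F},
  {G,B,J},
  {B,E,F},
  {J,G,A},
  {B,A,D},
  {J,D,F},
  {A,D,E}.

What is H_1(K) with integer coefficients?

Order the vertices as A < B < D < E < F < G < J. Listing each simplex with vertices in this order, K has dimension 2 with simplices:

  0-simplices (7): A, B, D, E, F, G, J
  1-simplices (21): AB, AD, AE, AF, AG, AJ, BD, BE, BF, BG, BJ, DE, DF, DG, DJ, EF, EG, EJ, FG, FJ, GJ
  2-simplices (14): ABD, ABF, ADE, AEG, AFJ, AGJ, BDG, BEF, BEJ, BGJ, DEJ, DFG, DFJ, EFG

Hence C_0 ≅ Z^7, C_1 ≅ Z^21, C_2 ≅ Z^14.

The boundary map ∂_1: C_1 → C_0 sends each edge [p,q] (with p < q) to q − p.
As a 7×21 matrix over Z this has rank 6, with invariant factors (1,1,1,1,1,1).

∂_2: C_2 → C_1 acts by ∂[p,q,r] = [q,r] − [p,r] + [p,q]. For instance
  ∂AFJ = FJ − AJ + AF,
  ∂DFG = FG − DG + DF.
This gives a 21×14 integer matrix of rank 13; reducing to Smith normal form yields diagonal entries (1,1,1,1,1,1,1,1,1,1,1,1,1).

Now H_k = ker ∂_k / im ∂_{k+1}, so:

  H_1: rank ker ∂_1 − rank ∂_2 = (21 − 6) − 13 = 2, and the invariant factors of ∂_2 are all 1, so H_1 = Z^2.

H_1 = Z^2.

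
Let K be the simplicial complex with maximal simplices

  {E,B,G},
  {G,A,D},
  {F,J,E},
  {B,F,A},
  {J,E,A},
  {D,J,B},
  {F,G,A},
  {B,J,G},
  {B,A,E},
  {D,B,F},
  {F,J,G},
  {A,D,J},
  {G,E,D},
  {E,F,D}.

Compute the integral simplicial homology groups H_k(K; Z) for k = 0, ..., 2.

H_0 = Z,  H_1 = Z^2,  H_2 = Z.

Order the vertices as A < B < D < E < F < G < J. Listing each simplex with vertices in this order, K has dimension 2 with simplices:

  0-simplices (7): A, B, D, E, F, G, J
  1-simplices (21): AB, AD, AE, AF, AG, AJ, BD, BE, BF, BG, BJ, DE, DF, DG, DJ, EF, EG, EJ, FG, FJ, GJ
  2-simplices (14): ABE, ABF, ADG, ADJ, AEJ, AFG, BDF, BDJ, BEG, BGJ, DEF, DEG, EFJ, FGJ

Hence C_0 ≅ Z^7, C_1 ≅ Z^21, C_2 ≅ Z^14.

∂_1: C_1 → C_0 sends each edge [p,q] (with p < q) to q − p. For instance
  ∂AJ = J − A.
The 7×21 boundary matrix has rank 6 and Smith normal form diag(1,1,1,1,1,1).

Boundary ∂_2: C_2 → C_1 maps a triangle to the signed sum of its edges. For instance
  ∂AFG = FG − AG + AF,
  ∂ADJ = DJ − AJ + AD.
The 21×14 boundary matrix has rank 13 and Smith normal form diag(1,1,1,1,1,1,1,1,1,1,1,1,1).

From H_k ≅ ker(∂_k) / im(∂_{k+1}) we obtain:

  H_0: rank C_0 − rank ∂_1 = 7 − 6 = 1, and the invariant factors of ∂_1 are all 1, so H_0 = Z.
  H_1: rank ker ∂_1 − rank ∂_2 = (21 − 6) − 13 = 2, and the invariant factors of ∂_2 are all 1, so H_1 = Z^2.
  H_2: rank ker ∂_2 − rank ∂_3 = (14 − 13) − 0 = 1, and there is no ∂_3, so H_2 = Z.

As a check, the Euler characteristic is 7 − 21 + 14 = 0, which agrees with 1 − 2 + 1 = 0.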